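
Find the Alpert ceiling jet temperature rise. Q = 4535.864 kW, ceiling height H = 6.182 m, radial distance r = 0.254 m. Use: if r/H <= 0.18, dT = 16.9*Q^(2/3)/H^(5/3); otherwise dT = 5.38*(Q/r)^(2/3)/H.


r/H = 0.254 / 6.182 = 0.041087
r/H <= 0.18, so dT = 16.9*Q^(2/3)/H^(5/3)
Q^(2/3) = 274.01
H^(5/3) = 20.823
dT = 16.9 * 274.01 / 20.823 = 222.39 K

222.39 K


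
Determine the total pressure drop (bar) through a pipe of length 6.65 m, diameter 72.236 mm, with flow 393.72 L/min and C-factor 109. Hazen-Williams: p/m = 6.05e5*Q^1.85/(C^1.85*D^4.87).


Q^1.85 = 63255
C^1.85 = 5878.1
D^4.87 = 1.1275e+09
p/m = 0.0057741 bar/m
p_total = 0.0057741 * 6.65 = 0.038398 bar

0.038398 bar


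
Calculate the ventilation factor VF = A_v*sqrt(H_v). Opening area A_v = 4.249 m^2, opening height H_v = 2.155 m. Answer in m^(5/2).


sqrt(H_v) = 1.4680
VF = 4.249 * 1.4680 = 6.2375 m^(5/2)

6.2375 m^(5/2)


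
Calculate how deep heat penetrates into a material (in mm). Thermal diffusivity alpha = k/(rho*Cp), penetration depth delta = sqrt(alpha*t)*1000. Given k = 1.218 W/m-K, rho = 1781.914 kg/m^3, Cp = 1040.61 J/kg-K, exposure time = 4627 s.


alpha = 1.218 / (1781.914 * 1040.61) = 6.5686e-07 m^2/s
alpha * t = 0.0030393
delta = sqrt(0.0030393) * 1000 = 55.130 mm

55.130 mm


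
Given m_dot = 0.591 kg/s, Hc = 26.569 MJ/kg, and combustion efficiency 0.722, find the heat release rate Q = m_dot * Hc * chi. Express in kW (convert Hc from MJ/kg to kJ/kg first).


Hc = 26.569 MJ/kg = 26.569 * 1000 kJ/kg = 26569 kJ/kg
Q = 0.591 kg/s * 26569 kJ/kg * 0.722 = 11337 kW

11337 kW


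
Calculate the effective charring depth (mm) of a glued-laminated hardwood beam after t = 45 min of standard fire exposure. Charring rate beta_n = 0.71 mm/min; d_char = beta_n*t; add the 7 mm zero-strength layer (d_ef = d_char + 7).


d_char = 0.71 * 45 = 31.95 mm
d_ef = 31.95 + 1.0*7 = 38.95 mm

38.95 mm


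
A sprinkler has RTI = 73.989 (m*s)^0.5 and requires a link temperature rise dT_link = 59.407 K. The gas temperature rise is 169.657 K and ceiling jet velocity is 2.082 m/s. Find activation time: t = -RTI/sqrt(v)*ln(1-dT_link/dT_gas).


dT_link/dT_gas = 0.35016
ln(1 - 0.35016) = -0.43103
t = -73.989 / sqrt(2.082) * -0.43103 = 22.102 s

22.102 s


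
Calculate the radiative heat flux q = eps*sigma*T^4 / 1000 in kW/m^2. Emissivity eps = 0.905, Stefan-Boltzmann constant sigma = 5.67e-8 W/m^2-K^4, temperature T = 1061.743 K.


T^4 = 1.2708e+12
q = 0.905 * 5.67e-8 * 1.2708e+12 / 1000 = 65.209 kW/m^2

65.209 kW/m^2


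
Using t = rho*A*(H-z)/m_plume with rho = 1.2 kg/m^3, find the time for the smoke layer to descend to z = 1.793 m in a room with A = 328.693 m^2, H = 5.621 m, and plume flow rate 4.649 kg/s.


H - z = 3.828 m
t = 1.2 * 328.693 * 3.828 / 4.649 = 324.78 s

324.78 s


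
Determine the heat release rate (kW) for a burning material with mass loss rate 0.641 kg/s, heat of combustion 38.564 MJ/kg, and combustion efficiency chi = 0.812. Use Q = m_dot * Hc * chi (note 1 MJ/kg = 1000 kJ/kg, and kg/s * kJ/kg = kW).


Hc = 38.564 MJ/kg = 38.564 * 1000 kJ/kg = 38564 kJ/kg
Q = 0.641 kg/s * 38564 kJ/kg * 0.812 = 20072 kW

20072 kW


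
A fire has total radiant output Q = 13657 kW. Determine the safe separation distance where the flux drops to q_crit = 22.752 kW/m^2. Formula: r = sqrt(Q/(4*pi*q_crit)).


4*pi*q_crit = 285.91
Q/(4*pi*q_crit) = 47.767
r = sqrt(47.767) = 6.9114 m

6.9114 m


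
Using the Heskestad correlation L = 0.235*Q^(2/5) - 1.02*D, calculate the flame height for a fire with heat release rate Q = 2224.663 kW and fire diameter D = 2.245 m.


Q^(2/5) = 21.823
0.235 * Q^(2/5) = 5.1283
1.02 * D = 2.2899
L = 2.8384 m

2.8384 m


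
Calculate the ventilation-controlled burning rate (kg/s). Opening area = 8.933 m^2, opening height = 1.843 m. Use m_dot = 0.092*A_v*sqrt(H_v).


sqrt(H_v) = 1.3576
m_dot = 0.092 * 8.933 * 1.3576 = 1.1157 kg/s

1.1157 kg/s


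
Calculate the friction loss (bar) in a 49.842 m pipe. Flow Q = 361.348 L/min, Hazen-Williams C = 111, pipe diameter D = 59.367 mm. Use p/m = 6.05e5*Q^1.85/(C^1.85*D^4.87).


Q^1.85 = 53971
C^1.85 = 6079.2
D^4.87 = 4.3368e+08
p/m = 0.012385 bar/m
p_total = 0.012385 * 49.842 = 0.61731 bar

0.61731 bar


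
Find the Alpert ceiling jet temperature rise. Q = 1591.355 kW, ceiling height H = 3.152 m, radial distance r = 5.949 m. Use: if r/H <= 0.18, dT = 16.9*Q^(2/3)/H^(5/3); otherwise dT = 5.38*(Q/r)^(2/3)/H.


r/H = 5.949 / 3.152 = 1.8874
r/H > 0.18, so dT = 5.38*(Q/r)^(2/3)/H
Q/r = 267.50
(Q/r)^(2/3) = 41.516
dT = 5.38 * 41.516 / 3.152 = 70.862 K

70.862 K


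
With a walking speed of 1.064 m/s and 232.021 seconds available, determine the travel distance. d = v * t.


d = 1.064 * 232.021 = 246.87 m

246.87 m


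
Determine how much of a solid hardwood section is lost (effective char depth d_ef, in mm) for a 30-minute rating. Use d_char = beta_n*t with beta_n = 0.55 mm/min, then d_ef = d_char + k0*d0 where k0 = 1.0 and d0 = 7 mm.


d_char = 0.55 * 30 = 16.5 mm
d_ef = 16.5 + 1.0*7 = 23.5 mm

23.5 mm


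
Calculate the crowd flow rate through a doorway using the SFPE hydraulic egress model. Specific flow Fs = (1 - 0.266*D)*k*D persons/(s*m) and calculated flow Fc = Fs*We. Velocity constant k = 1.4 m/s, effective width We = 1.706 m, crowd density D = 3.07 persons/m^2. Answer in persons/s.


1 - 0.266*D = 1 - 0.266*3.07 = 0.18338
Fs = 0.18338 * 1.4 * 3.07 = 0.78817 persons/(s*m)
Fc = 0.78817 * 1.706 = 1.3446 persons/s

1.3446 persons/s


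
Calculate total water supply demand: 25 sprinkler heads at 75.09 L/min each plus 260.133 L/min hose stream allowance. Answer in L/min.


Sprinkler demand = 25 * 75.09 = 1877.25 L/min
Total = 1877.25 + 260.133 = 2137.383 L/min

2137.383 L/min


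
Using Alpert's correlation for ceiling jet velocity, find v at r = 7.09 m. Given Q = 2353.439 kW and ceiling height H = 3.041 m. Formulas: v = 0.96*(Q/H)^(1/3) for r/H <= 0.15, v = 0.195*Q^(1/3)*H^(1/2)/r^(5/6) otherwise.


r/H = 7.09 / 3.041 = 2.3315
r/H > 0.15, so v = 0.195*Q^(1/3)*H^(1/2)/r^(5/6)
Q^(1/3) = 13.302
H^(1/2) = 1.7438
r^(5/6) = 5.1153
v = 0.195 * 13.302 * 1.7438 / 5.1153 = 0.88424 m/s

0.88424 m/s


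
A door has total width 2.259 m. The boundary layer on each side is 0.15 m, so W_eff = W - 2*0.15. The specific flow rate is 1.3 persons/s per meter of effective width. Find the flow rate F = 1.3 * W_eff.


W_eff = 2.259 - 0.30 = 1.959 m
F = 1.3 * 1.959 = 2.5467 persons/s

2.5467 persons/s


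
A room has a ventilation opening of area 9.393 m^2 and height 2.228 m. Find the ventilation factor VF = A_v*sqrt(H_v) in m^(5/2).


sqrt(H_v) = 1.4926
VF = 9.393 * 1.4926 = 14.020 m^(5/2)

14.020 m^(5/2)


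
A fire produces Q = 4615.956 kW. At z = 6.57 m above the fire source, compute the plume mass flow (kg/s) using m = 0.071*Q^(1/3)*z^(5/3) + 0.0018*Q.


Q^(1/3) = 16.650
z^(5/3) = 23.047
First term = 0.071 * 16.650 * 23.047 = 27.245
Second term = 0.0018 * 4615.956 = 8.3087
m = 35.554 kg/s

35.554 kg/s


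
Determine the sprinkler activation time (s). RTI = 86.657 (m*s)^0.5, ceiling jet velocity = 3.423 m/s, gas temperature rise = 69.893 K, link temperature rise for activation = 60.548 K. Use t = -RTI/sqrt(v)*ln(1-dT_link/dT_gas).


dT_link/dT_gas = 0.86630
ln(1 - 0.86630) = -2.0121
t = -86.657 / sqrt(3.423) * -2.0121 = 94.244 s

94.244 s


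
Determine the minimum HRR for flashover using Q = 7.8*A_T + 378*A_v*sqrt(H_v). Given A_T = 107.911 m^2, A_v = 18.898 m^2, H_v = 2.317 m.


7.8*A_T = 841.71
sqrt(H_v) = 1.5222
378*A_v*sqrt(H_v) = 10874
Q = 841.71 + 10874 = 11715 kW

11715 kW


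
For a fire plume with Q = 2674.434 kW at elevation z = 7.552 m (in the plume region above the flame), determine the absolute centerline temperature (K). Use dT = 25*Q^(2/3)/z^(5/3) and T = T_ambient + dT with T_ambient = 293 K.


Q^(2/3) = 192.67
z^(5/3) = 29.069
dT = 25 * 192.67 / 29.069 = 165.70 K
T = 293 + 165.70 = 458.70 K

458.70 K


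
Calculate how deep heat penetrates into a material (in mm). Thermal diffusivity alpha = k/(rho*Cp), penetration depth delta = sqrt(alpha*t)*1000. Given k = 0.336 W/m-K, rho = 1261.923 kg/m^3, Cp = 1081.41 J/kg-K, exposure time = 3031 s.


alpha = 0.336 / (1261.923 * 1081.41) = 2.4622e-07 m^2/s
alpha * t = 0.00074628
delta = sqrt(0.00074628) * 1000 = 27.318 mm

27.318 mm


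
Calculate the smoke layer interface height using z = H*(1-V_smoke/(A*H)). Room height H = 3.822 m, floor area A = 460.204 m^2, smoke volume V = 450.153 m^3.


V/(A*H) = 0.25593
1 - 0.25593 = 0.74407
z = 3.822 * 0.74407 = 2.8438 m

2.8438 m


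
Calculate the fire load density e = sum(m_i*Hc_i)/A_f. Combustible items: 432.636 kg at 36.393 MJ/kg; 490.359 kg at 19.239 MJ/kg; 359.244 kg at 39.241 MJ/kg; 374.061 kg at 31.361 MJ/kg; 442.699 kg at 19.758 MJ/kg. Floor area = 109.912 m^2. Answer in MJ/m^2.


Total energy = 432.636*36.393 + 490.359*19.239 + 359.244*39.241 + 374.061*31.361 + 442.699*19.758
= 15744.92 + 9434.017 + 14097.09 + 11730.93 + 8746.847
= 59753.81 MJ
e = 59753.81 / 109.912 = 543.65 MJ/m^2

543.65 MJ/m^2


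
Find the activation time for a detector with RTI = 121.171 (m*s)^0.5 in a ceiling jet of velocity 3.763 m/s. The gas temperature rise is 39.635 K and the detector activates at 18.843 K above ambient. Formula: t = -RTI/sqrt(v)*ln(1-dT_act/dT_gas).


dT_act/dT_gas = 0.47541
ln(1 - 0.47541) = -0.64514
t = -121.171 / sqrt(3.763) * -0.64514 = 40.298 s

40.298 s


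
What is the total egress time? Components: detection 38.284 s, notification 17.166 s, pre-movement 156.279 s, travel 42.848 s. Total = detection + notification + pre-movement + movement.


Total = 38.284 + 17.166 + 156.279 + 42.848 = 254.577 s

254.577 s


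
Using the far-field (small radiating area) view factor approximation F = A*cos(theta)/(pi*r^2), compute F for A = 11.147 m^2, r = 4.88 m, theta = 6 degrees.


cos(6 deg) = 0.99452
pi*r^2 = 74.815
F = 11.147 * 0.99452 / 74.815 = 0.14818

0.14818


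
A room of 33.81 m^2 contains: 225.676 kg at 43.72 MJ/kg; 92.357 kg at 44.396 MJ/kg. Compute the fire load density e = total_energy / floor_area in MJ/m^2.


Total energy = 225.676*43.72 + 92.357*44.396
= 9866.555 + 4100.281
= 13966.84 MJ
e = 13966.84 / 33.81 = 413.10 MJ/m^2

413.10 MJ/m^2


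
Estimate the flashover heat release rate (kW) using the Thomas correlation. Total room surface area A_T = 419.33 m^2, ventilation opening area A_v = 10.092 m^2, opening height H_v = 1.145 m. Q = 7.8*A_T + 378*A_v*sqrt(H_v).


7.8*A_T = 3270.774
sqrt(H_v) = 1.0700
378*A_v*sqrt(H_v) = 4082.0
Q = 3270.774 + 4082.0 = 7352.8 kW

7352.8 kW


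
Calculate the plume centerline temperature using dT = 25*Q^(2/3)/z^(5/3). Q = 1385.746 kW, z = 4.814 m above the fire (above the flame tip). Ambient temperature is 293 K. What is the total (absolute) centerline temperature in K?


Q^(2/3) = 124.30
z^(5/3) = 13.725
dT = 25 * 124.30 / 13.725 = 226.40 K
T = 293 + 226.40 = 519.40 K

519.40 K


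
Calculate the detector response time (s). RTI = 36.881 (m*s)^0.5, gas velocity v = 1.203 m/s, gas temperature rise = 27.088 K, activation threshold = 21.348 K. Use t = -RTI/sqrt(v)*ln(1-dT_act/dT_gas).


dT_act/dT_gas = 0.78810
ln(1 - 0.78810) = -1.5516
t = -36.881 / sqrt(1.203) * -1.5516 = 52.175 s

52.175 s


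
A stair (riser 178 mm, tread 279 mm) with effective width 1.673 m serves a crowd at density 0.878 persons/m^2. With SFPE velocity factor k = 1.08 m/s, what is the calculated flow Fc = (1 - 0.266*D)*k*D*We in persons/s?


1 - 0.266*D = 1 - 0.266*0.878 = 0.76645
Fs = 0.76645 * 1.08 * 0.878 = 0.72678 persons/(s*m)
Fc = 0.72678 * 1.673 = 1.2159 persons/s

1.2159 persons/s


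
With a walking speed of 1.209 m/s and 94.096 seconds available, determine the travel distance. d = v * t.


d = 1.209 * 94.096 = 113.76 m

113.76 m


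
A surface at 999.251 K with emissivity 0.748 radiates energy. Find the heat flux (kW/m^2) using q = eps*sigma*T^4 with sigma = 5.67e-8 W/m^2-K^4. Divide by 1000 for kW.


T^4 = 9.9701e+11
q = 0.748 * 5.67e-8 * 9.9701e+11 / 1000 = 42.285 kW/m^2

42.285 kW/m^2


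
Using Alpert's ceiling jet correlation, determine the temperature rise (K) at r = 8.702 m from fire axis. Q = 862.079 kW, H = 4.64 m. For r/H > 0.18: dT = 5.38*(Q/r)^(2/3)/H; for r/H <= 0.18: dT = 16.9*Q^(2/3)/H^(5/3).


r/H = 8.702 / 4.64 = 1.8754
r/H > 0.18, so dT = 5.38*(Q/r)^(2/3)/H
Q/r = 99.067
(Q/r)^(2/3) = 21.410
dT = 5.38 * 21.410 / 4.64 = 24.825 K

24.825 K


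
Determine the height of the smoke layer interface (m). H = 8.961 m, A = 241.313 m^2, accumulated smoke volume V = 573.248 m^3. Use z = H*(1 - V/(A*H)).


V/(A*H) = 0.26510
1 - 0.26510 = 0.73490
z = 8.961 * 0.73490 = 6.5855 m

6.5855 m


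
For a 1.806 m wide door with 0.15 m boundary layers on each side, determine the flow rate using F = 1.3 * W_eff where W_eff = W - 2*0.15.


W_eff = 1.806 - 0.30 = 1.506 m
F = 1.3 * 1.506 = 1.9578 persons/s

1.9578 persons/s


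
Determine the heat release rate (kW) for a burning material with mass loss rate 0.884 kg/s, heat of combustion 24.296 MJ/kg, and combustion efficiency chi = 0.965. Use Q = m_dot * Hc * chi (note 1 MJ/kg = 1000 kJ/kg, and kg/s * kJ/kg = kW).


Hc = 24.296 MJ/kg = 24.296 * 1000 kJ/kg = 24296 kJ/kg
Q = 0.884 kg/s * 24296 kJ/kg * 0.965 = 20726 kW

20726 kW


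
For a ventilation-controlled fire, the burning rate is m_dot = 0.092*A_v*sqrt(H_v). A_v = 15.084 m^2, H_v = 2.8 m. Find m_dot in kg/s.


sqrt(H_v) = 1.6733
m_dot = 0.092 * 15.084 * 1.6733 = 2.3221 kg/s

2.3221 kg/s


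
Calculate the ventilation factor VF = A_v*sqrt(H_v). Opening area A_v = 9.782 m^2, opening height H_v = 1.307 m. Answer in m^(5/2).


sqrt(H_v) = 1.1432
VF = 9.782 * 1.1432 = 11.183 m^(5/2)

11.183 m^(5/2)


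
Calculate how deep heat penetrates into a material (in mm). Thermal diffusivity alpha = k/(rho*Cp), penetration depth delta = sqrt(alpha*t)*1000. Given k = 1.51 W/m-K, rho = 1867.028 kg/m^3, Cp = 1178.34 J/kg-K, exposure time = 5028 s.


alpha = 1.51 / (1867.028 * 1178.34) = 6.8637e-07 m^2/s
alpha * t = 0.0034510
delta = sqrt(0.0034510) * 1000 = 58.746 mm

58.746 mm


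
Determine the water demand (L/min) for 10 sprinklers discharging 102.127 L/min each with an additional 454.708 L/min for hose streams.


Sprinkler demand = 10 * 102.127 = 1021.27 L/min
Total = 1021.27 + 454.708 = 1475.978 L/min

1475.978 L/min


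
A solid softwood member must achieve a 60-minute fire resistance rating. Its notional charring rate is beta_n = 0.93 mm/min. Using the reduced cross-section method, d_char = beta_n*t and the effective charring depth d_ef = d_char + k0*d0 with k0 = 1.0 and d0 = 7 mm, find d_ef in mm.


d_char = 0.93 * 60 = 55.8 mm
d_ef = 55.8 + 1.0*7 = 62.8 mm

62.8 mm


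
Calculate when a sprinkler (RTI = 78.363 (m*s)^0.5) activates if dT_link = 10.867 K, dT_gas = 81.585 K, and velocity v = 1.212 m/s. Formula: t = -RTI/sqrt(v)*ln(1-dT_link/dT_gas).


dT_link/dT_gas = 0.13320
ln(1 - 0.13320) = -0.14295
t = -78.363 / sqrt(1.212) * -0.14295 = 10.175 s

10.175 s


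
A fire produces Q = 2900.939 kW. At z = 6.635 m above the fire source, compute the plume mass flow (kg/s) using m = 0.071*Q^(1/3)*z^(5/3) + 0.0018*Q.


Q^(1/3) = 14.262
z^(5/3) = 23.428
First term = 0.071 * 14.262 * 23.428 = 23.723
Second term = 0.0018 * 2900.939 = 5.2217
m = 28.945 kg/s

28.945 kg/s


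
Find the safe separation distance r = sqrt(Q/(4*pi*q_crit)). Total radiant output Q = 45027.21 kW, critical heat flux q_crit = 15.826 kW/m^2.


4*pi*q_crit = 198.88
Q/(4*pi*q_crit) = 226.41
r = sqrt(226.41) = 15.047 m

15.047 m


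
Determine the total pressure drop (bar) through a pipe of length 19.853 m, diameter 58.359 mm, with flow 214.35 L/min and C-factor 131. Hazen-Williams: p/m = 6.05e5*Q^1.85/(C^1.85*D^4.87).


Q^1.85 = 20539
C^1.85 = 8259.5
D^4.87 = 3.9897e+08
p/m = 0.0037708 bar/m
p_total = 0.0037708 * 19.853 = 0.074862 bar

0.074862 bar


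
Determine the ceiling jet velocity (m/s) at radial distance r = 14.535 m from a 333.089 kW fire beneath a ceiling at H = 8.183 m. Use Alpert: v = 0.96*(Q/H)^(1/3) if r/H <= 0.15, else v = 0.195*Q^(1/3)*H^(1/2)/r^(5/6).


r/H = 14.535 / 8.183 = 1.7762
r/H > 0.15, so v = 0.195*Q^(1/3)*H^(1/2)/r^(5/6)
Q^(1/3) = 6.9319
H^(1/2) = 2.8606
r^(5/6) = 9.3042
v = 0.195 * 6.9319 * 2.8606 / 9.3042 = 0.41559 m/s

0.41559 m/s


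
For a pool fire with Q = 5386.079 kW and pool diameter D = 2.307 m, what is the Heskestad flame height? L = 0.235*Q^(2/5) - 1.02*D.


Q^(2/5) = 31.082
0.235 * Q^(2/5) = 7.3043
1.02 * D = 2.3531
L = 4.9511 m

4.9511 m


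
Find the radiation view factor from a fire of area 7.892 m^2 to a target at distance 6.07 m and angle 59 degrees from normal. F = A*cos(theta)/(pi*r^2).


cos(59 deg) = 0.51504
pi*r^2 = 115.75
F = 7.892 * 0.51504 / 115.75 = 0.035116

0.035116


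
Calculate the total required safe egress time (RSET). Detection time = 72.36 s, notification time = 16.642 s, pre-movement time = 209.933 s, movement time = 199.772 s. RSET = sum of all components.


Total = 72.36 + 16.642 + 209.933 + 199.772 = 498.707 s

498.707 s


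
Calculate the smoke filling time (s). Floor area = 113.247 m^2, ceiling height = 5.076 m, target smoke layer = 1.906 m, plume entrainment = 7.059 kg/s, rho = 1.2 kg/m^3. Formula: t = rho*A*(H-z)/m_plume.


H - z = 3.17 m
t = 1.2 * 113.247 * 3.17 / 7.059 = 61.027 s

61.027 s


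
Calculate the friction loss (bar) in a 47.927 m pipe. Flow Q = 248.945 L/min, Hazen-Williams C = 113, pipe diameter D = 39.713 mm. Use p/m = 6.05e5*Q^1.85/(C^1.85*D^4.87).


Q^1.85 = 27089
C^1.85 = 6283.4
D^4.87 = 6.1207e+07
p/m = 0.042614 bar/m
p_total = 0.042614 * 47.927 = 2.0423 bar

2.0423 bar


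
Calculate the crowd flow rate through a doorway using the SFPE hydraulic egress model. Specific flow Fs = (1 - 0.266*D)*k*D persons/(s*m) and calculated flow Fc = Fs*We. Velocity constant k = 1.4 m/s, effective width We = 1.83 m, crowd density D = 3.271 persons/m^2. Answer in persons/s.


1 - 0.266*D = 1 - 0.266*3.271 = 0.12991
Fs = 0.12991 * 1.4 * 3.271 = 0.59493 persons/(s*m)
Fc = 0.59493 * 1.83 = 1.0887 persons/s

1.0887 persons/s


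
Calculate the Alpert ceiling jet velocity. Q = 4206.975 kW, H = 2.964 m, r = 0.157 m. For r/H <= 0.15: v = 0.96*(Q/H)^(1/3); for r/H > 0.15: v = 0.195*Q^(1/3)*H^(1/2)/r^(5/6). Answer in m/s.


r/H = 0.157 / 2.964 = 0.052969
r/H <= 0.15, so v = 0.96*(Q/H)^(1/3)
Q/H = 1419.4
(Q/H)^(1/3) = 11.238
v = 0.96 * 11.238 = 10.789 m/s

10.789 m/s


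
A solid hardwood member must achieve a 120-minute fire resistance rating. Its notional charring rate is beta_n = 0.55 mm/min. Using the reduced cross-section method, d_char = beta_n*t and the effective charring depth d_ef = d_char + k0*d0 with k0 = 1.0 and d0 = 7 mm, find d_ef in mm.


d_char = 0.55 * 120 = 66 mm
d_ef = 66 + 1.0*7 = 73 mm

73 mm


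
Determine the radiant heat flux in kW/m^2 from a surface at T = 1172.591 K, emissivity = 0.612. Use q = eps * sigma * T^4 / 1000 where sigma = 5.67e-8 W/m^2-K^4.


T^4 = 1.8905e+12
q = 0.612 * 5.67e-8 * 1.8905e+12 / 1000 = 65.603 kW/m^2

65.603 kW/m^2


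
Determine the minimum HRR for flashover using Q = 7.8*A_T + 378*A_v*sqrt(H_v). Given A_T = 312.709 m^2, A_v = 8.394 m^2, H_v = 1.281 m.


7.8*A_T = 2439.1
sqrt(H_v) = 1.1318
378*A_v*sqrt(H_v) = 3591.2
Q = 2439.1 + 3591.2 = 6030.3 kW

6030.3 kW


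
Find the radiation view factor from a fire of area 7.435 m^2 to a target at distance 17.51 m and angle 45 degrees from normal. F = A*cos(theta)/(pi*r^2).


cos(45 deg) = 0.70711
pi*r^2 = 963.21
F = 7.435 * 0.70711 / 963.21 = 0.0054581

0.0054581


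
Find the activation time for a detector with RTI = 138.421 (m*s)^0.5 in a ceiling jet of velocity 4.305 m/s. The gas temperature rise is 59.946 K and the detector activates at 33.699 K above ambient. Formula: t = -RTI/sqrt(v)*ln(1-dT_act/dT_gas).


dT_act/dT_gas = 0.56216
ln(1 - 0.56216) = -0.82589
t = -138.421 / sqrt(4.305) * -0.82589 = 55.098 s

55.098 s


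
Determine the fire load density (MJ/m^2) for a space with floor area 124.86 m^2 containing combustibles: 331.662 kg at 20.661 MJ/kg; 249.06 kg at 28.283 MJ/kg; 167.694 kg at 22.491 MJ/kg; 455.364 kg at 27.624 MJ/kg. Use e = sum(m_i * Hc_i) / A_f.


Total energy = 331.662*20.661 + 249.06*28.283 + 167.694*22.491 + 455.364*27.624
= 6852.469 + 7044.164 + 3771.606 + 12578.98
= 30247.21 MJ
e = 30247.21 / 124.86 = 242.25 MJ/m^2

242.25 MJ/m^2


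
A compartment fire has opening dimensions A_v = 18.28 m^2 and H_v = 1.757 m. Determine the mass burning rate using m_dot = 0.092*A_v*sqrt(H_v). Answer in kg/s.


sqrt(H_v) = 1.3255
m_dot = 0.092 * 18.28 * 1.3255 = 2.2292 kg/s

2.2292 kg/s


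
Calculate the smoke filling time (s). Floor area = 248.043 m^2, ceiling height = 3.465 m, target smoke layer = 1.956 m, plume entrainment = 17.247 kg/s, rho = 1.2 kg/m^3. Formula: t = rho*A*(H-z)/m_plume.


H - z = 1.509 m
t = 1.2 * 248.043 * 1.509 / 17.247 = 26.043 s

26.043 s


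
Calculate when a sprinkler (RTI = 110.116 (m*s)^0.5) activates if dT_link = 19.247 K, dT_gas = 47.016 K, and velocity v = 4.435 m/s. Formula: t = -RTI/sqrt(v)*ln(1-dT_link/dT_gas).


dT_link/dT_gas = 0.40937
ln(1 - 0.40937) = -0.52657
t = -110.116 / sqrt(4.435) * -0.52657 = 27.533 s

27.533 s


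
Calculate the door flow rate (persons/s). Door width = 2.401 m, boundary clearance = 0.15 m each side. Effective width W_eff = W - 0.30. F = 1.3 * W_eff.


W_eff = 2.401 - 0.30 = 2.101 m
F = 1.3 * 2.101 = 2.7313 persons/s

2.7313 persons/s


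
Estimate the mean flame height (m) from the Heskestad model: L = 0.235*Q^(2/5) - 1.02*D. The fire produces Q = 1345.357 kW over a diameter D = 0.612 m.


Q^(2/5) = 17.846
0.235 * Q^(2/5) = 4.1938
1.02 * D = 0.62424
L = 3.5695 m

3.5695 m


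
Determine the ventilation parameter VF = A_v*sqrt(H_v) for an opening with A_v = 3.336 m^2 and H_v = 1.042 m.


sqrt(H_v) = 1.0208
VF = 3.336 * 1.0208 = 3.4053 m^(5/2)

3.4053 m^(5/2)


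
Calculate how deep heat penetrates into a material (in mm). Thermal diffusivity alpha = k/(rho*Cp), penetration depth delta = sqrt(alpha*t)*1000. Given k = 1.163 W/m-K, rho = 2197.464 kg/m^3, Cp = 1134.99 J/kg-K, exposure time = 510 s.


alpha = 1.163 / (2197.464 * 1134.99) = 4.6630e-07 m^2/s
alpha * t = 0.00023781
delta = sqrt(0.00023781) * 1000 = 15.421 mm

15.421 mm


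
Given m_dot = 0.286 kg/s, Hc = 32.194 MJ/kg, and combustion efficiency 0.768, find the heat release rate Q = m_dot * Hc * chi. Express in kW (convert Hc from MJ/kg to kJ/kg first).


Hc = 32.194 MJ/kg = 32.194 * 1000 kJ/kg = 32194 kJ/kg
Q = 0.286 kg/s * 32194 kJ/kg * 0.768 = 7071.3 kW

7071.3 kW


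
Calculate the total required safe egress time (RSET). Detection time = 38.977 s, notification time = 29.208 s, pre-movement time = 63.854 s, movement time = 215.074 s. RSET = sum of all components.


Total = 38.977 + 29.208 + 63.854 + 215.074 = 347.113 s

347.113 s


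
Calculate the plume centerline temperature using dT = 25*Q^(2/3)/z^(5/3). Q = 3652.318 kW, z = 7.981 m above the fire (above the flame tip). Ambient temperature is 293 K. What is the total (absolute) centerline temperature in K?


Q^(2/3) = 237.16
z^(5/3) = 31.873
dT = 25 * 237.16 / 31.873 = 186.02 K
T = 293 + 186.02 = 479.02 K

479.02 K


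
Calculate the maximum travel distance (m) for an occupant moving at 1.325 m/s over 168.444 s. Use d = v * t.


d = 1.325 * 168.444 = 223.19 m

223.19 m


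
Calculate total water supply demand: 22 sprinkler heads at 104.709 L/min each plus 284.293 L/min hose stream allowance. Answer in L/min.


Sprinkler demand = 22 * 104.709 = 2303.598 L/min
Total = 2303.598 + 284.293 = 2587.891 L/min

2587.891 L/min


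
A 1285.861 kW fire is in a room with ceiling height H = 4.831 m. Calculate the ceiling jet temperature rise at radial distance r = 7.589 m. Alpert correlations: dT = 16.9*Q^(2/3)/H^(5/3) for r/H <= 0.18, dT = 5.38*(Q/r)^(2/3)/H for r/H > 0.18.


r/H = 7.589 / 4.831 = 1.5709
r/H > 0.18, so dT = 5.38*(Q/r)^(2/3)/H
Q/r = 169.44
(Q/r)^(2/3) = 30.620
dT = 5.38 * 30.620 / 4.831 = 34.100 K

34.100 K


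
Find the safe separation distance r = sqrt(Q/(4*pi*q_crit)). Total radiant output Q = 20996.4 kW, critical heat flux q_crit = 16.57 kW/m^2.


4*pi*q_crit = 208.22
Q/(4*pi*q_crit) = 100.84
r = sqrt(100.84) = 10.042 m

10.042 m


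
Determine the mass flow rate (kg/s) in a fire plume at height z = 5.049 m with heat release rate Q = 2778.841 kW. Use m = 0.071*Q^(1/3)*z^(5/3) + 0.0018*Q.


Q^(1/3) = 14.059
z^(5/3) = 14.860
First term = 0.071 * 14.059 * 14.860 = 14.833
Second term = 0.0018 * 2778.841 = 5.0019
m = 19.835 kg/s

19.835 kg/s


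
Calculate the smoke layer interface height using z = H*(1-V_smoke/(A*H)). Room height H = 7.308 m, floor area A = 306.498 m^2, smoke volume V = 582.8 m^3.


V/(A*H) = 0.26019
1 - 0.26019 = 0.73981
z = 7.308 * 0.73981 = 5.4065 m

5.4065 m


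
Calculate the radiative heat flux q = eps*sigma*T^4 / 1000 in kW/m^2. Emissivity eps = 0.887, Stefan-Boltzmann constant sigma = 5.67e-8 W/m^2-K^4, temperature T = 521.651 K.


T^4 = 7.4049e+10
q = 0.887 * 5.67e-8 * 7.4049e+10 / 1000 = 3.7241 kW/m^2

3.7241 kW/m^2


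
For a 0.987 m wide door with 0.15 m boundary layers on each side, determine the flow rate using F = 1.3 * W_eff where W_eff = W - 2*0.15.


W_eff = 0.987 - 0.30 = 0.687 m
F = 1.3 * 0.687 = 0.89310 persons/s

0.89310 persons/s


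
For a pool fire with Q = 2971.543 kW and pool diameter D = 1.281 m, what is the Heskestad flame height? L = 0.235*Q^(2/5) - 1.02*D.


Q^(2/5) = 24.502
0.235 * Q^(2/5) = 5.7579
1.02 * D = 1.3066
L = 4.4512 m

4.4512 m


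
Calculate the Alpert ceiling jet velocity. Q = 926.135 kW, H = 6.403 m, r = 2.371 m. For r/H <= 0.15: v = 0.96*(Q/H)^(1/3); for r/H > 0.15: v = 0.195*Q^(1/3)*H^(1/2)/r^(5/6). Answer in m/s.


r/H = 2.371 / 6.403 = 0.37030
r/H > 0.15, so v = 0.195*Q^(1/3)*H^(1/2)/r^(5/6)
Q^(1/3) = 9.7475
H^(1/2) = 2.5304
r^(5/6) = 2.0533
v = 0.195 * 9.7475 * 2.5304 / 2.0533 = 2.3425 m/s

2.3425 m/s


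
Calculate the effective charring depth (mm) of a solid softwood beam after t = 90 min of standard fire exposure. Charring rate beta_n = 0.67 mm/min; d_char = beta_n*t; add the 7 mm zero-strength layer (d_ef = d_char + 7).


d_char = 0.67 * 90 = 60.3 mm
d_ef = 60.3 + 1.0*7 = 67.3 mm

67.3 mm


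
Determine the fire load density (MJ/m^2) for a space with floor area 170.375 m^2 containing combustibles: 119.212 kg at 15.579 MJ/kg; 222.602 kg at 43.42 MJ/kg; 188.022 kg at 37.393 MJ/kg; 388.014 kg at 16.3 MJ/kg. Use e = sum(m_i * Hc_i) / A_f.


Total energy = 119.212*15.579 + 222.602*43.42 + 188.022*37.393 + 388.014*16.3
= 1857.204 + 9665.379 + 7030.707 + 6324.628
= 24877.92 MJ
e = 24877.92 / 170.375 = 146.02 MJ/m^2

146.02 MJ/m^2


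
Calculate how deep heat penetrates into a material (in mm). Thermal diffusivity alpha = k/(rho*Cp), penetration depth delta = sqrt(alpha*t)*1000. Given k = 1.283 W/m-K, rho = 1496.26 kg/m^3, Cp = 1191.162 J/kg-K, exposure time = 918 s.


alpha = 1.283 / (1496.26 * 1191.162) = 7.1986e-07 m^2/s
alpha * t = 0.00066083
delta = sqrt(0.00066083) * 1000 = 25.707 mm

25.707 mm


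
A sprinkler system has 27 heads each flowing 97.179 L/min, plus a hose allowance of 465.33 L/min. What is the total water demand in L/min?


Sprinkler demand = 27 * 97.179 = 2623.833 L/min
Total = 2623.833 + 465.33 = 3089.163 L/min

3089.163 L/min


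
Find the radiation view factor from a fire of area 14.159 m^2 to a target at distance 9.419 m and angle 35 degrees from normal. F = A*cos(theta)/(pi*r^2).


cos(35 deg) = 0.81915
pi*r^2 = 278.71
F = 14.159 * 0.81915 / 278.71 = 0.041614

0.041614


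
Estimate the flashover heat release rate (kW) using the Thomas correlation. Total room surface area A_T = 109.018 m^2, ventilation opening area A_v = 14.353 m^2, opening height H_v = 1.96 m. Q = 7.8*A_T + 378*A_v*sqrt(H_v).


7.8*A_T = 850.34
sqrt(H_v) = 1.4
378*A_v*sqrt(H_v) = 7595.6
Q = 850.34 + 7595.6 = 8445.948 kW

8445.948 kW


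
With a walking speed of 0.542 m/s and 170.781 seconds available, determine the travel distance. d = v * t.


d = 0.542 * 170.781 = 92.563 m

92.563 m


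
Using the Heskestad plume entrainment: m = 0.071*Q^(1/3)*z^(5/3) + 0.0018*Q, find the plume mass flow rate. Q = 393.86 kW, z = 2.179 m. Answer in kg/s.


Q^(1/3) = 7.3302
z^(5/3) = 3.6624
First term = 0.071 * 7.3302 * 3.6624 = 1.9061
Second term = 0.0018 * 393.86 = 0.70895
m = 2.6150 kg/s

2.6150 kg/s


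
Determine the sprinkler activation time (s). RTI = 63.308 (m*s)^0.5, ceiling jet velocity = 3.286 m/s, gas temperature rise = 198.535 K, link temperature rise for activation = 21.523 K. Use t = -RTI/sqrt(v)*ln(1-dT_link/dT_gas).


dT_link/dT_gas = 0.10841
ln(1 - 0.10841) = -0.11475
t = -63.308 / sqrt(3.286) * -0.11475 = 4.0075 s

4.0075 s


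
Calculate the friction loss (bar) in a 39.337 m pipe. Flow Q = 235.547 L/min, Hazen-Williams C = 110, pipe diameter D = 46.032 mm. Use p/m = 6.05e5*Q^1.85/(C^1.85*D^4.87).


Q^1.85 = 24454
C^1.85 = 5978.3
D^4.87 = 1.2563e+08
p/m = 0.019698 bar/m
p_total = 0.019698 * 39.337 = 0.77486 bar

0.77486 bar


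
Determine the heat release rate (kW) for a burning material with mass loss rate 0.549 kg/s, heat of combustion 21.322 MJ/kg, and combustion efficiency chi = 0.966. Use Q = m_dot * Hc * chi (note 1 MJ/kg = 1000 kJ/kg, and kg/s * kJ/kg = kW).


Hc = 21.322 MJ/kg = 21.322 * 1000 kJ/kg = 21322 kJ/kg
Q = 0.549 kg/s * 21322 kJ/kg * 0.966 = 11308 kW

11308 kW


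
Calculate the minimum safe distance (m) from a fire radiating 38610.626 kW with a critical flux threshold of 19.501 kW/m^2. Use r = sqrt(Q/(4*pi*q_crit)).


4*pi*q_crit = 245.06
Q/(4*pi*q_crit) = 157.56
r = sqrt(157.56) = 12.552 m

12.552 m


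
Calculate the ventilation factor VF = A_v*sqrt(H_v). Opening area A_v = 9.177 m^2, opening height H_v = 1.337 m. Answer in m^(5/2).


sqrt(H_v) = 1.1563
VF = 9.177 * 1.1563 = 10.611 m^(5/2)

10.611 m^(5/2)


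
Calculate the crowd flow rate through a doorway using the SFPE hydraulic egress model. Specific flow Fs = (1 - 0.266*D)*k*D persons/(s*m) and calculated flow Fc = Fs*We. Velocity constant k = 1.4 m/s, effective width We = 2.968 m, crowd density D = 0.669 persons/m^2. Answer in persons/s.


1 - 0.266*D = 1 - 0.266*0.669 = 0.82205
Fs = 0.82205 * 1.4 * 0.669 = 0.76993 persons/(s*m)
Fc = 0.76993 * 2.968 = 2.2851 persons/s

2.2851 persons/s


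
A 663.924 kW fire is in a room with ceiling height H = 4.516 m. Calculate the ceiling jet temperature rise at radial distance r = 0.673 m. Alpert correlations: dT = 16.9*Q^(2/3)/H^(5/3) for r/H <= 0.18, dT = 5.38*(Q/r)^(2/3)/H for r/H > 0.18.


r/H = 0.673 / 4.516 = 0.14903
r/H <= 0.18, so dT = 16.9*Q^(2/3)/H^(5/3)
Q^(2/3) = 76.105
H^(5/3) = 12.338
dT = 16.9 * 76.105 / 12.338 = 104.24 K

104.24 K


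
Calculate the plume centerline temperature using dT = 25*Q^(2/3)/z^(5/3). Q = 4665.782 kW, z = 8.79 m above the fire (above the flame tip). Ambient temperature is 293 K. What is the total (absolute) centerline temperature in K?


Q^(2/3) = 279.22
z^(5/3) = 37.438
dT = 25 * 279.22 / 37.438 = 186.46 K
T = 293 + 186.46 = 479.46 K

479.46 K


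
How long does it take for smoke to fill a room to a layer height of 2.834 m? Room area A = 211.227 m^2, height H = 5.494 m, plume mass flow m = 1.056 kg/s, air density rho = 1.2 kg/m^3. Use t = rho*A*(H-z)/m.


H - z = 2.66 m
t = 1.2 * 211.227 * 2.66 / 1.056 = 638.48 s

638.48 s


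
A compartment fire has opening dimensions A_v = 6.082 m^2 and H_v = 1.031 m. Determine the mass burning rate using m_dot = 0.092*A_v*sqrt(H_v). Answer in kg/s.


sqrt(H_v) = 1.0154
m_dot = 0.092 * 6.082 * 1.0154 = 0.56815 kg/s

0.56815 kg/s


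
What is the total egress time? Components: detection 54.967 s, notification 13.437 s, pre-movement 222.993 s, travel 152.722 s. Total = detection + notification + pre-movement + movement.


Total = 54.967 + 13.437 + 222.993 + 152.722 = 444.119 s

444.119 s


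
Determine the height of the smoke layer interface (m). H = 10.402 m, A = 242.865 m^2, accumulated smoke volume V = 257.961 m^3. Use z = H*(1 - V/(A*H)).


V/(A*H) = 0.10211
1 - 0.10211 = 0.89789
z = 10.402 * 0.89789 = 9.3398 m

9.3398 m


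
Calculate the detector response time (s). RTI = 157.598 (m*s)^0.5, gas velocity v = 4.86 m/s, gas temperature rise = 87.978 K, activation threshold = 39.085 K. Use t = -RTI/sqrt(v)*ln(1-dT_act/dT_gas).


dT_act/dT_gas = 0.44426
ln(1 - 0.44426) = -0.58745
t = -157.598 / sqrt(4.86) * -0.58745 = 41.996 s

41.996 s


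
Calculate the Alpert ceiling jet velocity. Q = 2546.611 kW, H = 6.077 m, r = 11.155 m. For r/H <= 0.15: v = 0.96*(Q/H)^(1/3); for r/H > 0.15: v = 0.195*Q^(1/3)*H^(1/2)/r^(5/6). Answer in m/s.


r/H = 11.155 / 6.077 = 1.8356
r/H > 0.15, so v = 0.195*Q^(1/3)*H^(1/2)/r^(5/6)
Q^(1/3) = 13.656
H^(1/2) = 2.4652
r^(5/6) = 7.4626
v = 0.195 * 13.656 * 2.4652 / 7.4626 = 0.87965 m/s

0.87965 m/s


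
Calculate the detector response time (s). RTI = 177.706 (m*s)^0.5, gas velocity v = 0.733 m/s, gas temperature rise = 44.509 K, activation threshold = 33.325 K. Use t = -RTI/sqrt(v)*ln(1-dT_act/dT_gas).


dT_act/dT_gas = 0.74872
ln(1 - 0.74872) = -1.3812
t = -177.706 / sqrt(0.733) * -1.3812 = 286.69 s

286.69 s


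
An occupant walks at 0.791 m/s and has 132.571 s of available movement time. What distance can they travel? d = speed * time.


d = 0.791 * 132.571 = 104.86 m

104.86 m


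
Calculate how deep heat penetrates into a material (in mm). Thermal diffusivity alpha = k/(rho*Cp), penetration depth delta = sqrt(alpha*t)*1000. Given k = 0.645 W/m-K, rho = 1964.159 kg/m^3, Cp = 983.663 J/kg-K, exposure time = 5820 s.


alpha = 0.645 / (1964.159 * 983.663) = 3.3384e-07 m^2/s
alpha * t = 0.0019429
delta = sqrt(0.0019429) * 1000 = 44.079 mm

44.079 mm


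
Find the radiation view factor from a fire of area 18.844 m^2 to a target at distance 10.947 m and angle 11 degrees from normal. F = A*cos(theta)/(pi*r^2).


cos(11 deg) = 0.98163
pi*r^2 = 376.48
F = 18.844 * 0.98163 / 376.48 = 0.049134

0.049134


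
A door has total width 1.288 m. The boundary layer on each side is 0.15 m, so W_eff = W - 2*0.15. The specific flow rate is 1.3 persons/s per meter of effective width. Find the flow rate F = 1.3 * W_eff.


W_eff = 1.288 - 0.30 = 0.988 m
F = 1.3 * 0.988 = 1.2844 persons/s

1.2844 persons/s


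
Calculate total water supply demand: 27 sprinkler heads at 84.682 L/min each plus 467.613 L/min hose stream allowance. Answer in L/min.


Sprinkler demand = 27 * 84.682 = 2286.414 L/min
Total = 2286.414 + 467.613 = 2754.027 L/min

2754.027 L/min


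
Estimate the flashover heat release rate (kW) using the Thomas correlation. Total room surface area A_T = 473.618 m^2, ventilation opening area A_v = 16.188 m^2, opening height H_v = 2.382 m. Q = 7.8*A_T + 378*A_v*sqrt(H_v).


7.8*A_T = 3694.2
sqrt(H_v) = 1.5434
378*A_v*sqrt(H_v) = 9444.0
Q = 3694.2 + 9444.0 = 13138 kW

13138 kW


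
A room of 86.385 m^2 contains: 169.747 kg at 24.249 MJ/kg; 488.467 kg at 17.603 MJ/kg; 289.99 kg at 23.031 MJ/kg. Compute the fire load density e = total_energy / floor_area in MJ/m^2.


Total energy = 169.747*24.249 + 488.467*17.603 + 289.99*23.031
= 4116.195 + 8598.485 + 6678.760
= 19393.44 MJ
e = 19393.44 / 86.385 = 224.50 MJ/m^2

224.50 MJ/m^2


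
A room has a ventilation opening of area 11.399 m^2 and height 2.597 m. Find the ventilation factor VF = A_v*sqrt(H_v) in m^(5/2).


sqrt(H_v) = 1.6115
VF = 11.399 * 1.6115 = 18.370 m^(5/2)

18.370 m^(5/2)


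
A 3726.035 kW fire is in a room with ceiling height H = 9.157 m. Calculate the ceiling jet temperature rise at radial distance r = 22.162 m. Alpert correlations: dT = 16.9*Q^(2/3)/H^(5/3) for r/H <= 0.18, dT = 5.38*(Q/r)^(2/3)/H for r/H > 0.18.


r/H = 22.162 / 9.157 = 2.4202
r/H > 0.18, so dT = 5.38*(Q/r)^(2/3)/H
Q/r = 168.13
(Q/r)^(2/3) = 30.462
dT = 5.38 * 30.462 / 9.157 = 17.897 K

17.897 K


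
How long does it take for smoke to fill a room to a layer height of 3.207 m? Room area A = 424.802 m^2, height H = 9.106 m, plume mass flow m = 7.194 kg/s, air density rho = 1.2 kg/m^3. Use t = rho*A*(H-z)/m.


H - z = 5.899 m
t = 1.2 * 424.802 * 5.899 / 7.194 = 418.00 s

418.00 s


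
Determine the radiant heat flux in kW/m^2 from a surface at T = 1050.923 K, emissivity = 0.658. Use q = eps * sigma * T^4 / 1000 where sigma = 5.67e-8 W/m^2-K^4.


T^4 = 1.2198e+12
q = 0.658 * 5.67e-8 * 1.2198e+12 / 1000 = 45.509 kW/m^2

45.509 kW/m^2


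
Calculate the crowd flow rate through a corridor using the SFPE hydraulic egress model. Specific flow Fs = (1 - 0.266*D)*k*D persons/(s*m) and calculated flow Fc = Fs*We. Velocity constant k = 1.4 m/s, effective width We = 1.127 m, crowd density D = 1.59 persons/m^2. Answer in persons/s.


1 - 0.266*D = 1 - 0.266*1.59 = 0.57706
Fs = 0.57706 * 1.4 * 1.59 = 1.2845 persons/(s*m)
Fc = 1.2845 * 1.127 = 1.4477 persons/s

1.4477 persons/s


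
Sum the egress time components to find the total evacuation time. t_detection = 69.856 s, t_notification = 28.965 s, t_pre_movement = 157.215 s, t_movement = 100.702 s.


Total = 69.856 + 28.965 + 157.215 + 100.702 = 356.738 s

356.738 s


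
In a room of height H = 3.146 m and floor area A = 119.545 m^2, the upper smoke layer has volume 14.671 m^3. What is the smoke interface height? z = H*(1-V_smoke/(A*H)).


V/(A*H) = 0.039009
1 - 0.039009 = 0.96099
z = 3.146 * 0.96099 = 3.0233 m

3.0233 m


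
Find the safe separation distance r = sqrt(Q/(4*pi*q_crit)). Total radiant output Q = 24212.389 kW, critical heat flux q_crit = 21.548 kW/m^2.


4*pi*q_crit = 270.78
Q/(4*pi*q_crit) = 89.417
r = sqrt(89.417) = 9.4561 m

9.4561 m


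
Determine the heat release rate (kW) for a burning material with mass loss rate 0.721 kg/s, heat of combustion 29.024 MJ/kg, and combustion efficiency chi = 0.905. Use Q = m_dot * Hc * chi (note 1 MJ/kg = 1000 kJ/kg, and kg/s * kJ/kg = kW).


Hc = 29.024 MJ/kg = 29.024 * 1000 kJ/kg = 29024 kJ/kg
Q = 0.721 kg/s * 29024 kJ/kg * 0.905 = 18938 kW

18938 kW


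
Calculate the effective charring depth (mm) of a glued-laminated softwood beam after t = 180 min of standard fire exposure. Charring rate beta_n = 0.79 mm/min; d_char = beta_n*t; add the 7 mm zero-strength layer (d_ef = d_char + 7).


d_char = 0.79 * 180 = 142.2 mm
d_ef = 142.2 + 1.0*7 = 149.2 mm

149.2 mm


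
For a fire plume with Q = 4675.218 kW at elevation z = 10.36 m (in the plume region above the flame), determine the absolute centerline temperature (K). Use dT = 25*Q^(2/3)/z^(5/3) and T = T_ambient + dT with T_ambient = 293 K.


Q^(2/3) = 279.60
z^(5/3) = 49.234
dT = 25 * 279.60 / 49.234 = 141.97 K
T = 293 + 141.97 = 434.97 K

434.97 K


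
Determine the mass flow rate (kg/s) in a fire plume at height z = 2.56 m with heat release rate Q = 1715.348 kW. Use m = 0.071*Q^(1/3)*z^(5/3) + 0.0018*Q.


Q^(1/3) = 11.971
z^(5/3) = 4.7907
First term = 0.071 * 11.971 * 4.7907 = 4.0717
Second term = 0.0018 * 1715.348 = 3.0876
m = 7.1593 kg/s

7.1593 kg/s


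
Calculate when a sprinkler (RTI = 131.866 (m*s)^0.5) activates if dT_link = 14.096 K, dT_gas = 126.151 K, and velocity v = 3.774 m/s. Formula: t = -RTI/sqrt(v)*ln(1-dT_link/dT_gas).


dT_link/dT_gas = 0.11174
ln(1 - 0.11174) = -0.11849
t = -131.866 / sqrt(3.774) * -0.11849 = 8.0429 s

8.0429 s


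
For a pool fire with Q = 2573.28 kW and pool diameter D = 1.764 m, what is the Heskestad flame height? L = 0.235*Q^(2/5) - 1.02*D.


Q^(2/5) = 23.131
0.235 * Q^(2/5) = 5.4358
1.02 * D = 1.7993
L = 3.6365 m

3.6365 m


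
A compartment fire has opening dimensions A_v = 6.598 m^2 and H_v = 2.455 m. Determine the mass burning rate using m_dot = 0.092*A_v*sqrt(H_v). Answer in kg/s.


sqrt(H_v) = 1.5668
m_dot = 0.092 * 6.598 * 1.5668 = 0.95110 kg/s

0.95110 kg/s
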